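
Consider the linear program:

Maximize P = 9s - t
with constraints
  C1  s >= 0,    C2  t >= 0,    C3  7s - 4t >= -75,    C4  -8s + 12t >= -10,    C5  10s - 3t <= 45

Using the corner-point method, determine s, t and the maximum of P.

Extreme points and P = 9s - t:
  (0, 0) → P = 0
  (0, 75/4) → P = -75/4
  (5/4, 0) → P = 45/4
  (405/19, 1065/19) → P = 2580/19
  (85/16, 65/24) → P = 2165/48

The optimum lies where 7s - 4t = -75 and 10s - 3t = 45.
Solving simultaneously gives s = 405/19, t = 1065/19.

s = 405/19, t = 1065/19, maximum P = 2580/19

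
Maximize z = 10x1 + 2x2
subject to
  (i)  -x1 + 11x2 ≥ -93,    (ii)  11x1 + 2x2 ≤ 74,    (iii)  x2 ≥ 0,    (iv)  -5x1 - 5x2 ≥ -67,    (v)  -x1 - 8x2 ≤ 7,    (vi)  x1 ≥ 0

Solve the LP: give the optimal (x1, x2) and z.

Corner points and z = 10x1 + 2x2:
  (74/11, 0) → z = 740/11
  (236/45, 367/45) → z = 3094/45
  (0, 0) → z = 0
  (0, 67/5) → z = 134/5

The optimum lies where 11x1 + 2x2 = 74 and -5x1 - 5x2 = -67.
Solving simultaneously gives x1 = 236/45, x2 = 367/45.

x1 = 236/45, x2 = 367/45, maximum z = 3094/45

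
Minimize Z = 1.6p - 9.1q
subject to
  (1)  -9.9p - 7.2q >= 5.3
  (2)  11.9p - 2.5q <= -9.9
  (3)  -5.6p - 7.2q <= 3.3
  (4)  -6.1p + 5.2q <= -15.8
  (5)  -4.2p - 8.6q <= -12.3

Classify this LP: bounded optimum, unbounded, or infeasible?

The boundaries -9.9p - 7.2q = 5.3 and -4.2p - 8.6q = -12.3 meet at (-6707/2745, 4801/1830), but that point violates -6.1p + 5.2q ≤ -15.8. Every candidate vertex is excluded by some other constraint, so the feasible region is empty.

infeasible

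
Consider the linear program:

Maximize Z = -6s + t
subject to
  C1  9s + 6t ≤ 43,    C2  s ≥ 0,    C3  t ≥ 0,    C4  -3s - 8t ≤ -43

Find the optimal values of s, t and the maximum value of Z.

s = 0, t = 43/6, maximum Z = 43/6

Extreme points and Z = -6s + t:
  (0, 43/6) → Z = 43/6
  (43/27, 43/9) → Z = -43/9
  (0, 43/8) → Z = 43/8

The binding constraints are 9s + 6t = 43 and s = 0.
Solving simultaneously gives s = 0, t = 43/6.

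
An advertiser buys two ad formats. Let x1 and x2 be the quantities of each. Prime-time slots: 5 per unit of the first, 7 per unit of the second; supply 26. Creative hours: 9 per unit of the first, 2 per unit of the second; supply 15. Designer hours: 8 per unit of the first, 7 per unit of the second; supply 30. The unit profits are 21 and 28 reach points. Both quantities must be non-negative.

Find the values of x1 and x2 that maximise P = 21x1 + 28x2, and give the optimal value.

Vertices and P = 21x1 + 28x2:
  (0, 0) → P = 0
  (0, 26/7) → P = 104
  (5/3, 0) → P = 35
  (1, 3) → P = 105

The optimum lies where 5x1 + 7x2 = 26 and 9x1 + 2x2 = 15.
Solving simultaneously gives x1 = 1, x2 = 3.

x1 = 1, x2 = 3, maximum P = 105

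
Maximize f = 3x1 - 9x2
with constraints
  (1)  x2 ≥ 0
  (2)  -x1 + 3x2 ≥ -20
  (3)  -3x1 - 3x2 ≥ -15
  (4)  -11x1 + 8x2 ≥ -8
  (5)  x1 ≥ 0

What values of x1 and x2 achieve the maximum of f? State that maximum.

x1 = 8/11, x2 = 0, maximum f = 24/11

Extreme points and f = 3x1 - 9x2:
  (8/11, 0) → f = 24/11
  (0, 0) → f = 0
  (48/19, 47/19) → f = -279/19
  (0, 5) → f = -45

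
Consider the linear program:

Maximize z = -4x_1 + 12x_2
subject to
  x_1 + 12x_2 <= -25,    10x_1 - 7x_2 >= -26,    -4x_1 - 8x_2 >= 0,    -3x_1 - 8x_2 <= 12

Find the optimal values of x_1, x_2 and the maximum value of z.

Feasible corners and z = -4x_1 + 12x_2:
  (5, -5/2) → z = -50
  (2, -9/4) → z = -35
  (12, -6) → z = -120

The optimum lies where x_1 + 12x_2 = -25 and -3x_1 - 8x_2 = 12.
Solving simultaneously gives x_1 = 2, x_2 = -9/4.

x_1 = 2, x_2 = -9/4, maximum z = -35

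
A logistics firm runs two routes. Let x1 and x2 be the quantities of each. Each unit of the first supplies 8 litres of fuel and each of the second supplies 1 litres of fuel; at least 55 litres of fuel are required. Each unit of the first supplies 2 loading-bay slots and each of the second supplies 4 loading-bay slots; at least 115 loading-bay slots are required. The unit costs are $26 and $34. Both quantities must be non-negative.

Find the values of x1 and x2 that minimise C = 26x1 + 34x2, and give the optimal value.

Feasible corners and C = 26x1 + 34x2:
  (0, 55) → C = 1870
  (115/2, 0) → C = 1495
  (7/2, 27) → C = 1009
The feasible region is unbounded (it extends along (0, 1), (1, 0)), but C strictly increases along every unbounded feasible direction, so there is no improving ray and the minimum is attained at a vertex.

x1 = 7/2, x2 = 27, minimum C = 1009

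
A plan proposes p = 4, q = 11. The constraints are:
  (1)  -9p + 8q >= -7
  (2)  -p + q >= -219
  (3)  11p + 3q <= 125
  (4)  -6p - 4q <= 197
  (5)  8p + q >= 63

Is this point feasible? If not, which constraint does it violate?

Constraint (5): 8p + q = 43, which is not ≥ 63. All other constraints are satisfied.

not feasible — violates (5)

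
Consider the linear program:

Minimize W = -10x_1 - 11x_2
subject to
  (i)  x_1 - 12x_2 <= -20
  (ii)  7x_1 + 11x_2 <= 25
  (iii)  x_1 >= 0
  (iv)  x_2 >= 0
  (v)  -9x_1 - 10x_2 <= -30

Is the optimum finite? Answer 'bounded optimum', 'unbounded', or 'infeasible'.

The boundaries x_1 - 12x_2 = -20 and 7x_1 + 11x_2 = 25 meet at (16/19, 33/19), but that point violates -9x_1 - 10x_2 ≤ -30. Every candidate vertex is excluded by some other constraint, so the feasible region is empty.

infeasible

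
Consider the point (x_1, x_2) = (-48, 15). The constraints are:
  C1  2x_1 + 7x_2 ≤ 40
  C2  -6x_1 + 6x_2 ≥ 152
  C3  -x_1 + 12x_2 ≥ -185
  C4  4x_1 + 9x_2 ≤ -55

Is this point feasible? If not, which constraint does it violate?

feasible

C1: 9 ≤ 40 ✓
C2: 378 ≥ 152 ✓
C3: 228 ≥ -185 ✓
C4: -57 ≤ -55 ✓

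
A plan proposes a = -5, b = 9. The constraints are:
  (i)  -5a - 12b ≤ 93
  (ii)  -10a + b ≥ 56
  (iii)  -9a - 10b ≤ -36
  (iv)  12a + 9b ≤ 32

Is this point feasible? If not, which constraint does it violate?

feasible

(i): -83 ≤ 93 ✓
(ii): 59 ≥ 56 ✓
(iii): -45 ≤ -36 ✓
(iv): 21 ≤ 32 ✓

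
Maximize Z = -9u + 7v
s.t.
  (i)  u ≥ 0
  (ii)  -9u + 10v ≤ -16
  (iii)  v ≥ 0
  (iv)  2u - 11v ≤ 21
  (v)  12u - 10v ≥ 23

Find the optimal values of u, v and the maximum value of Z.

u = 23/12, v = 0, maximum Z = -69/4

The feasible region is unbounded (it extends along (10, 9), (11, 2)), but Z strictly decreases along every unbounded feasible direction, so there is no improving ray and the maximum is attained at a vertex.

At the optimal vertex, v = 0 and 12u - 10v = 23.
Solving simultaneously gives u = 23/12, v = 0.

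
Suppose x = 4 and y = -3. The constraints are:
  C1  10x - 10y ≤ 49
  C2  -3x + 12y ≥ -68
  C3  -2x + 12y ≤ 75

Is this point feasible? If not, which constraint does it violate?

not feasible — violates C1

Constraint C1: 10x - 10y = 70, which is not ≤ 49. All other constraints are satisfied.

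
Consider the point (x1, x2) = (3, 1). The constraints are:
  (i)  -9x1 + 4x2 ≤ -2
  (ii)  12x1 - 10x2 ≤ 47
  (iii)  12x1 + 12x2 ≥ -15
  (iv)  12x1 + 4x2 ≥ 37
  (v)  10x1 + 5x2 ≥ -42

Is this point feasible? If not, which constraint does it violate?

(i): -23 ≤ -2 ✓
(ii): 26 ≤ 47 ✓
(iii): 48 ≥ -15 ✓
(iv): 40 ≥ 37 ✓
(v): 35 ≥ -42 ✓

feasible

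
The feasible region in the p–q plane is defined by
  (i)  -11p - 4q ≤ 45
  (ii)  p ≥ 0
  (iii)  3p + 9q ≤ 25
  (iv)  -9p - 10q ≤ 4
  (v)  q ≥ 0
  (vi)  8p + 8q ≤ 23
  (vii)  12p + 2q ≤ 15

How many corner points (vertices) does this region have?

Pairwise boundary intersections that survive every other constraint:
  (0, 25/9)
  (0, 0)
  (7/48, 131/48)
  (5/4, 0)
  (37/40, 39/20)

5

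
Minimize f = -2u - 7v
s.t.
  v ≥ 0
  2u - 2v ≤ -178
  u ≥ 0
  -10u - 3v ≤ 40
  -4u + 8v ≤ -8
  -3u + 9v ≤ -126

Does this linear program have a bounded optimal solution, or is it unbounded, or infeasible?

infeasible

The boundaries v = 0 and -3u + 9v = -126 meet at (42, 0), but that point violates 2u - 2v ≤ -178. Every candidate vertex is excluded by some other constraint, so the feasible region is empty.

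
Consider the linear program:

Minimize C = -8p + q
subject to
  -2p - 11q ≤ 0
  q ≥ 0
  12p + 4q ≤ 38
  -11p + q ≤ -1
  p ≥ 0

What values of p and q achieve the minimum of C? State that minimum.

Feasible corners and C = -8p + q:
  (19/6, 0) → C = -76/3
  (1/11, 0) → C = -8/11
  (3/4, 29/4) → C = 5/4

The binding constraints are q = 0 and 12p + 4q = 38.
Solving simultaneously gives p = 19/6, q = 0.

p = 19/6, q = 0, minimum C = -76/3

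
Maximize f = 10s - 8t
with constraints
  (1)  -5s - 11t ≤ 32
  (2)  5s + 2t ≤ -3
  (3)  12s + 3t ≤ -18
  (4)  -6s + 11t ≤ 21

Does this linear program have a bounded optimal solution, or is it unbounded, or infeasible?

bounded optimum

Feasible corners and f = 10s - 8t:
  (-34/39, -98/39) → f = 148/13
  (-53/11, -87/121) → f = -5134/121
  (-87/50, 24/25) → f = -627/25
The feasible region has finitely many vertices and no improving ray; the maximum is 148/13 at (-34/39, -98/39).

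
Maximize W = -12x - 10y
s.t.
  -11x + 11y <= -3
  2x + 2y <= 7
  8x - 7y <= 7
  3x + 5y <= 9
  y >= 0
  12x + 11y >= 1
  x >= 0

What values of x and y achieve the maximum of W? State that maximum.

x = 3/11, y = 0, maximum W = -36/11

Corner points and W = -12x - 10y:
  (57/44, 45/44) → W = -567/22
  (3/11, 0) → W = -36/11
  (98/61, 51/61) → W = -1686/61
  (7/8, 0) → W = -21/2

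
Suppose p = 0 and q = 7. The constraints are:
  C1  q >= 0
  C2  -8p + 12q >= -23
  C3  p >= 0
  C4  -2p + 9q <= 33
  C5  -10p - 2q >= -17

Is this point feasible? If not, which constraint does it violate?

not feasible — violates C4

Constraint C4: -2p + 9q = 63, which is not ≤ 33. All other constraints are satisfied.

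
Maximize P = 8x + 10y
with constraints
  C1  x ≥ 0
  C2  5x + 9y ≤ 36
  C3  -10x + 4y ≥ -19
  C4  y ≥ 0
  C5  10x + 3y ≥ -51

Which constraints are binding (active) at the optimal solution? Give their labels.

Feasible corners and P = 8x + 10y:
  (0, 4) → P = 40
  (0, 0) → P = 0
  (63/22, 53/22) → P = 47
  (19/10, 0) → P = 76/5

The maximum is at (63/22, 53/22). Substituting into each constraint, equality holds for C2 and C3; the remaining constraints have slack.

C2 and C3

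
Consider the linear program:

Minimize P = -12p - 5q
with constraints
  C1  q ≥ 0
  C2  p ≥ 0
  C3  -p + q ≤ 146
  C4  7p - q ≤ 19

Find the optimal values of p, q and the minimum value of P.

p = 55/2, q = 347/2, minimum P = -2395/2

The binding constraints are -p + q = 146 and 7p - q = 19.
Solving simultaneously gives p = 55/2, q = 347/2.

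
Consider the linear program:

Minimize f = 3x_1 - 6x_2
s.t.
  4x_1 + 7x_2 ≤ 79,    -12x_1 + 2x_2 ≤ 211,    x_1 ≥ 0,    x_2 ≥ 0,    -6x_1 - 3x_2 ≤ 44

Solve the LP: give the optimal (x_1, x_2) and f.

Extreme points and f = 3x_1 - 6x_2:
  (0, 79/7) → f = -474/7
  (79/4, 0) → f = 237/4
  (0, 0) → f = 0

x_1 = 0, x_2 = 79/7, minimum f = -474/7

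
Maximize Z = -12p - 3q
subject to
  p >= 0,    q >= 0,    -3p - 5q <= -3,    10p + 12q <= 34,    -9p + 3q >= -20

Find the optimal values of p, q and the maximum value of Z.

p = 0, q = 3/5, maximum Z = -9/5

Corner points and Z = -12p - 3q:
  (0, 3/5) → Z = -9/5
  (0, 17/6) → Z = -17/2
  (1, 0) → Z = -12
  (20/9, 0) → Z = -80/3
  (57/23, 53/69) → Z = -737/23

At the optimal vertex, p = 0 and -3p - 5q = -3.
Solving simultaneously gives p = 0, q = 3/5.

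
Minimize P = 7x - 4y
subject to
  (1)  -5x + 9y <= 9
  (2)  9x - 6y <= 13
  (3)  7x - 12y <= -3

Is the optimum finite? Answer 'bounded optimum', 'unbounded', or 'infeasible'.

unbounded

From the feasible point (57/17, 146/51), moving in the direction (-12, -7) keeps every constraint satisfied while P decreases without bound.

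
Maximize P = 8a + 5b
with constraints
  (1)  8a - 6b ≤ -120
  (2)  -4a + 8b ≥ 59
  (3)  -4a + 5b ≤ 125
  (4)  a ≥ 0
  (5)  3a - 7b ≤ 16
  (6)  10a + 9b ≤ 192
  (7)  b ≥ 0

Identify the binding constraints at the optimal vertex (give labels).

(1) and (6)

Vertices and P = 8a + 5b:
  (0, 20) → P = 100
  (6/11, 228/11) → P = 108
  (0, 64/3) → P = 320/3

The maximum is at (6/11, 228/11). Substituting into each constraint, equality holds for (1) and (6); the remaining constraints have slack.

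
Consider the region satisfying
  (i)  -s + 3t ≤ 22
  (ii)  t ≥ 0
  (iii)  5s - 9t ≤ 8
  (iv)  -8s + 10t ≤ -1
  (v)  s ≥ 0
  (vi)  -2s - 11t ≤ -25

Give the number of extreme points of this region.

Pairwise boundary intersections that survive every other constraint:
  (37, 59/3)
  (223/14, 177/14)
  (313/73, 109/73)
  (29/12, 11/6)

4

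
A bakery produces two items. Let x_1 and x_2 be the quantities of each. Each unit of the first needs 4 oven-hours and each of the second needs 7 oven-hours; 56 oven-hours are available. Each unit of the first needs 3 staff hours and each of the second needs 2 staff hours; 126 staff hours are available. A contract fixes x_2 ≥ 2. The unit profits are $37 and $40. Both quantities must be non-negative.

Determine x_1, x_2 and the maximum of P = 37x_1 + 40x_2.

x_1 = 21/2, x_2 = 2, maximum P = 937/2

Feasible corners and P = 37x_1 + 40x_2:
  (0, 8) → P = 320
  (0, 2) → P = 80
  (21/2, 2) → P = 937/2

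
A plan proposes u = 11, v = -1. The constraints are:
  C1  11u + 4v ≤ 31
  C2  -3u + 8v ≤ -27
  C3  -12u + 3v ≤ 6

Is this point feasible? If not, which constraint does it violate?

not feasible — violates C1

Constraint C1: 11u + 4v = 117, which is not ≤ 31. All other constraints are satisfied.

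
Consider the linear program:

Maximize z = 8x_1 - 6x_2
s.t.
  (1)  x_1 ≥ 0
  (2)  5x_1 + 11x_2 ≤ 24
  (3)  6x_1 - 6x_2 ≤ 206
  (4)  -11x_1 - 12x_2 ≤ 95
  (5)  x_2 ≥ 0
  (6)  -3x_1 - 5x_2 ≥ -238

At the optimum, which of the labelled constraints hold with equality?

(2) and (5)

Corner points and z = 8x_1 - 6x_2:
  (0, 24/11) → z = -144/11
  (0, 0) → z = 0
  (24/5, 0) → z = 192/5

The maximum is at (24/5, 0). Substituting into each constraint, equality holds for (2) and (5); the remaining constraints have slack.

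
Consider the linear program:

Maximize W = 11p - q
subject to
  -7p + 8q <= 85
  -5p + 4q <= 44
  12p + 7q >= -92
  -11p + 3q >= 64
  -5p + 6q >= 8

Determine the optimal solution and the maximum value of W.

Vertices and W = 11p - q:
  (-676/83, 68/83) → W = -7504/83
  (-124/29, 164/29) → W = -1528/29
  (-724/113, -244/113) → W = -7720/113

At the optimal vertex, -5p + 4q = 44 and -11p + 3q = 64.
Solving simultaneously gives p = -124/29, q = 164/29.

p = -124/29, q = 164/29, maximum W = -1528/29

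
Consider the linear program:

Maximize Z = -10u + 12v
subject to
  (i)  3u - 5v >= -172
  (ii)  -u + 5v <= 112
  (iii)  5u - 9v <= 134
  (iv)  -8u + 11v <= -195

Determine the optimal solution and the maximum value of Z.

Vertices and Z = -10u + 12v:
  (839/8, 347/8) → Z = -2113/4
  (2207/29, 1091/29) → Z = -8978/29
  (281/17, -97/17) → Z = -3974/17

The binding constraints are 5u - 9v = 134 and -8u + 11v = -195.
Solving simultaneously gives u = 281/17, v = -97/17.

u = 281/17, v = -97/17, maximum Z = -3974/17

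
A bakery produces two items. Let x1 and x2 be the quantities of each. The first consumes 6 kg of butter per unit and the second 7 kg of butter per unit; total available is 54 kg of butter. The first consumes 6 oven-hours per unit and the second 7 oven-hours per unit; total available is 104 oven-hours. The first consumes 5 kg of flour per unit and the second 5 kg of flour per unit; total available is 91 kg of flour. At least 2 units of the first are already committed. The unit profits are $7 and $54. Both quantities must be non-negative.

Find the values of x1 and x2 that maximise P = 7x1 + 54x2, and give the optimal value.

x1 = 2, x2 = 6, maximum P = 338

At the optimal vertex, 6x1 + 7x2 = 54 and x1 = 2.
Solving simultaneously gives x1 = 2, x2 = 6.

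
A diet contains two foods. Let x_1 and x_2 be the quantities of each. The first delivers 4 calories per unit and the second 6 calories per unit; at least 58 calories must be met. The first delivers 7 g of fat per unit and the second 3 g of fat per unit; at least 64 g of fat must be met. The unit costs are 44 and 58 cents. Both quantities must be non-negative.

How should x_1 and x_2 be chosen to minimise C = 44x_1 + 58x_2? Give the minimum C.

x_1 = 7, x_2 = 5, minimum C = 598

The feasible region is unbounded (it extends along (0, 1), (1, 0)), but C strictly increases along every unbounded feasible direction, so there is no improving ray and the minimum is attained at a vertex.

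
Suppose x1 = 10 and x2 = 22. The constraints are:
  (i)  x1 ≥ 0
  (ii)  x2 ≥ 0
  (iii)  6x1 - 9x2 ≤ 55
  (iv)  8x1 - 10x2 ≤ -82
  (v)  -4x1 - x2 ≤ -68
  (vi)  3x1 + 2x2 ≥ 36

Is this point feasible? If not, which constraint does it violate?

Constraint (v): -4x1 - x2 = -62, which is not ≤ -68. All other constraints are satisfied.

not feasible — violates (v)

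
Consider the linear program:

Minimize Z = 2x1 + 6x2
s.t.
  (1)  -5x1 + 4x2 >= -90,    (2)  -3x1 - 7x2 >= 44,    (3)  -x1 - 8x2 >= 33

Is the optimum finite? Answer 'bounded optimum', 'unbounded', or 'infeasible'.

unbounded

From the feasible point (454/47, -490/47), moving in the direction (-8, 1) keeps every constraint satisfied while Z decreases without bound.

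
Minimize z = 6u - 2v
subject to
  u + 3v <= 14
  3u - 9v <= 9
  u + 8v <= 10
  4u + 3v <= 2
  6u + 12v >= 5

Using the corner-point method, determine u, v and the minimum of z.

u = -20/9, v = 55/36, minimum z = -295/18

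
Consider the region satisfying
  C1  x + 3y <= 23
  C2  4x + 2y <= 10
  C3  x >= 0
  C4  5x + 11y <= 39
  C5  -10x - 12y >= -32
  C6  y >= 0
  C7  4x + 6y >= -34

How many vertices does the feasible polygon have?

Of the 21 pairwise boundary intersections, those satisfying every inequality are:
  (2, 1)
  (5/2, 0)
  (0, 8/3)
  (0, 0)

4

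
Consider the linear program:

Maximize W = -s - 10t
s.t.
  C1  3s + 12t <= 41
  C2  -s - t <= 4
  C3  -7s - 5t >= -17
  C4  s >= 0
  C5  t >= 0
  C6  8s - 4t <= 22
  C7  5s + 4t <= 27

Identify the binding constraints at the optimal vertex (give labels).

Feasible corners and W = -s - 10t:
  (0, 17/5) → W = -34
  (17/7, 0) → W = -17/7
  (0, 0) → W = 0

The maximum is at (0, 0). Substituting into each constraint, equality holds for C4 and C5; the remaining constraints have slack.

C4 and C5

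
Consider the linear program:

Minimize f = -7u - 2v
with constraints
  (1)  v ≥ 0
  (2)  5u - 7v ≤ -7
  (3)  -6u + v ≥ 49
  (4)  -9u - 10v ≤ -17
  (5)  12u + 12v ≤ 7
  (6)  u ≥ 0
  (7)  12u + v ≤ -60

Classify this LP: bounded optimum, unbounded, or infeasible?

The boundaries -9u - 10v = -17 and 12u + 12v = 7 meet at (-67/6, 47/4), but that point violates u ≥ 0. Every candidate vertex is excluded by some other constraint, so the feasible region is empty.

infeasible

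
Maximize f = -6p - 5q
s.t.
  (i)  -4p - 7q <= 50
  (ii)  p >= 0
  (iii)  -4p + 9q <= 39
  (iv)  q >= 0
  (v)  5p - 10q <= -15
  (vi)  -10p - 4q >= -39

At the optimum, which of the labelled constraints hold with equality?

(ii) and (v)

Vertices and f = -6p - 5q:
  (0, 13/3) → f = -65/3
  (0, 3/2) → f = -15/2
  (195/106, 273/53) → f = -1950/53
  (11/4, 23/8) → f = -247/8

The maximum is at (0, 3/2). Substituting into each constraint, equality holds for (ii) and (v); the remaining constraints have slack.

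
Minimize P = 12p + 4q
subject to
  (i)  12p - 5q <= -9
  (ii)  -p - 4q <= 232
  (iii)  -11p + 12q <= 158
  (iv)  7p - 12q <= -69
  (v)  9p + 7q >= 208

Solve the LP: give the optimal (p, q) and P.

Corner points and P = 12p + 4q:
  (682/89, 1797/89) → P = 15372/89
  (977/129, 859/43) → P = 7344/43
  (278/37, 742/37) → P = 6304/37

The optimum lies where -11p + 12q = 158 and 9p + 7q = 208.
Solving simultaneously gives p = 278/37, q = 742/37.

p = 278/37, q = 742/37, minimum P = 6304/37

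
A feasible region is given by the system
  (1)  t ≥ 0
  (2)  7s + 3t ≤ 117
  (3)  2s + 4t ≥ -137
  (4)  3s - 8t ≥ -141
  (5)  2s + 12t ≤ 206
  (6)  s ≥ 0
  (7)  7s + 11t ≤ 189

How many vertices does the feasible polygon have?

5

Pairwise boundary intersections that survive every other constraint:
  (117/7, 0)
  (0, 0)
  (90/7, 9)
  (0, 103/6)
  (1/31, 532/31)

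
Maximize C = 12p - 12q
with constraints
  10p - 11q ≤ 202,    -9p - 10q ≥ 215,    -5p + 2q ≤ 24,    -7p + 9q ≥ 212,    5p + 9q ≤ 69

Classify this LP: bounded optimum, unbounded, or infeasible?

infeasible

The boundaries 10p - 11q = 202 and -9p - 10q = 215 meet at (-345/199, -3968/199), but that point violates -7p + 9q ≥ 212. Every candidate vertex is excluded by some other constraint, so the feasible region is empty.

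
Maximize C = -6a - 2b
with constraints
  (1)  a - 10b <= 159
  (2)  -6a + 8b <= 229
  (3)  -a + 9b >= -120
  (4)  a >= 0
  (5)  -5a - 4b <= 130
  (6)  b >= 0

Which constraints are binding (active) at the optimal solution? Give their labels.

Corner points and C = -6a - 2b:
  (0, 229/8) → C = -229/4
  (120, 0) → C = -720
  (0, 0) → C = 0
The feasible region is unbounded (it extends along (4, 3), (9, 1)), but C strictly decreases along every unbounded feasible direction, so there is no improving ray and the maximum is attained at a vertex.

The maximum is at (0, 0). Substituting into each constraint, equality holds for (4) and (6); the remaining constraints have slack.

(4) and (6)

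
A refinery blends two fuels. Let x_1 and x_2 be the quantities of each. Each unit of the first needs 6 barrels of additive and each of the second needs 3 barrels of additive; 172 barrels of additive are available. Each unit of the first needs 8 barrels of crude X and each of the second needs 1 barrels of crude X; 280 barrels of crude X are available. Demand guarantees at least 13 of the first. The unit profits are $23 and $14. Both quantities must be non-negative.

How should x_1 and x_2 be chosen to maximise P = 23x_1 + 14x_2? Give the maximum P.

x_1 = 13, x_2 = 94/3, maximum P = 2213/3

Corner points and P = 23x_1 + 14x_2:
  (86/3, 0) → P = 1978/3
  (13, 0) → P = 299
  (13, 94/3) → P = 2213/3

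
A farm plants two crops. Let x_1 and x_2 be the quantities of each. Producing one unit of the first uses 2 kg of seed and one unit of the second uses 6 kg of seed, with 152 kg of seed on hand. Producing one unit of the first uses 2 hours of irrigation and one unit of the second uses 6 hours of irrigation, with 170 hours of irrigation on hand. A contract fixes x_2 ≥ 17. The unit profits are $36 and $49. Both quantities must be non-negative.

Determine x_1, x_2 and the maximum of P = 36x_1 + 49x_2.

Extreme points and P = 36x_1 + 49x_2:
  (0, 76/3) → P = 3724/3
  (0, 17) → P = 833
  (25, 17) → P = 1733

x_1 = 25, x_2 = 17, maximum P = 1733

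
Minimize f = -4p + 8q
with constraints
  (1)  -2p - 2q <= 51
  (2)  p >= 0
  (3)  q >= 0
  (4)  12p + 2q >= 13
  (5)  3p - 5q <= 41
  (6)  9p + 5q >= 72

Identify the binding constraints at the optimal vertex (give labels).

Extreme points and f = -4p + 8q:
  (0, 72/5) → f = 576/5
  (41/3, 0) → f = -164/3
  (8, 0) → f = -32
The feasible region is unbounded (it extends along (0, 1), (5, 3)), but f strictly increases along every unbounded feasible direction, so there is no improving ray and the minimum is attained at a vertex.

The minimum is at (41/3, 0). Substituting into each constraint, equality holds for (3) and (5); the remaining constraints have slack.

(3) and (5)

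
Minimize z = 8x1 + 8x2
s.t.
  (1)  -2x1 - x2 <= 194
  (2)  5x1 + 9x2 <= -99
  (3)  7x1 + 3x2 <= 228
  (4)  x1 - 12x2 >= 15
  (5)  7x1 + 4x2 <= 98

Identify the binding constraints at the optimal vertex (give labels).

(1) and (3)

Corner points and z = 8x1 + 8x2:
  (810, -1814) → z = -8032
  (-2313/25, -224/25) → z = -20296/25
  (-351/23, -58/23) → z = -3272/23
  (1278/43, -1183/43) → z = 760/43
  (618/7, -130) → z = -2336/7

The minimum is at (810, -1814). Substituting into each constraint, equality holds for (1) and (3); the remaining constraints have slack.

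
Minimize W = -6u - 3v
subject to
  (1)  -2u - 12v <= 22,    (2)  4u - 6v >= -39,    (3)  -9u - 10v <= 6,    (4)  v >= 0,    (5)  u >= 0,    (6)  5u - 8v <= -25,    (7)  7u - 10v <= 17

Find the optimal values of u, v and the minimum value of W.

u = 246, v = 341/2, minimum W = -3975/2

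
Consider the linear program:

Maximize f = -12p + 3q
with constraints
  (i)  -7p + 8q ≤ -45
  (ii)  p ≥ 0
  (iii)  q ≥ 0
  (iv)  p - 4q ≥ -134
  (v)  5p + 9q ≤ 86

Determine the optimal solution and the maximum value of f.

Vertices and f = -12p + 3q:
  (45/7, 0) → f = -540/7
  (1093/103, 377/103) → f = -11985/103
  (86/5, 0) → f = -1032/5

The binding constraints are -7p + 8q = -45 and q = 0.
Solving simultaneously gives p = 45/7, q = 0.

p = 45/7, q = 0, maximum f = -540/7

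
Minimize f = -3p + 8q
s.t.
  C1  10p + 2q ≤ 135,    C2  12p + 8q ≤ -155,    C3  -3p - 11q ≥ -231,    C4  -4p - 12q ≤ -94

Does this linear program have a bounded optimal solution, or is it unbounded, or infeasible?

bounded optimum

Extreme points and f = -3p + 8q:
  (-3553/108, 1079/36) → f = 12185/36
  (-653/28, 437/28) → f = 5455/28
  (-869/4, 321/4) → f = 5175/4
The feasible region has finitely many vertices and no improving ray; the minimum is 5455/28 at (-653/28, 437/28).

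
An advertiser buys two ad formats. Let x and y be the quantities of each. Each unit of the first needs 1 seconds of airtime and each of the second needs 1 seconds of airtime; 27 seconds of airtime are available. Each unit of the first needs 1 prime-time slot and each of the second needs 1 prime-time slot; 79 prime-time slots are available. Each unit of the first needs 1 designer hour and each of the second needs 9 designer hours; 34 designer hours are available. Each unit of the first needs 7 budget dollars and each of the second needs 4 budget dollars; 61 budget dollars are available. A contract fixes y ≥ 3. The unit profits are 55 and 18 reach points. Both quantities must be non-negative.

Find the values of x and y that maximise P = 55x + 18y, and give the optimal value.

Corner points and P = 55x + 18y:
  (0, 34/9) → P = 68
  (0, 3) → P = 54
  (7, 3) → P = 439

x = 7, y = 3, maximum P = 439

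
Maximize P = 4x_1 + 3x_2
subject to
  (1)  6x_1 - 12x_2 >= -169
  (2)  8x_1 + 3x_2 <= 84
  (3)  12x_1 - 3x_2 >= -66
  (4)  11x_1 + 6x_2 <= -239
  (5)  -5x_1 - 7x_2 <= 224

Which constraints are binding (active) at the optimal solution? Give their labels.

(3) and (4)

Vertices and P = 4x_1 + 3x_2:
  (-53/5, -102/5) → P = -518/5
  (-126/11, -262/11) → P = -1290/11
  (-7, -27) → P = -109

The maximum is at (-53/5, -102/5). Substituting into each constraint, equality holds for (3) and (4); the remaining constraints have slack.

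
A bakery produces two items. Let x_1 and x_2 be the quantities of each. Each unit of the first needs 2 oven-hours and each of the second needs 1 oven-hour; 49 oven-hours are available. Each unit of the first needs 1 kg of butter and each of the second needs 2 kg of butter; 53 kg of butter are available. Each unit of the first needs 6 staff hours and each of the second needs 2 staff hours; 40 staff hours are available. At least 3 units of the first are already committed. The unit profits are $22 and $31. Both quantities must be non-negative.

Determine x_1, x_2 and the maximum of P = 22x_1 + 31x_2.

Extreme points and P = 22x_1 + 31x_2:
  (20/3, 0) → P = 440/3
  (3, 0) → P = 66
  (3, 11) → P = 407

The binding constraints are 6x_1 + 2x_2 = 40 and x_1 = 3.
Solving simultaneously gives x_1 = 3, x_2 = 11.

x_1 = 3, x_2 = 11, maximum P = 407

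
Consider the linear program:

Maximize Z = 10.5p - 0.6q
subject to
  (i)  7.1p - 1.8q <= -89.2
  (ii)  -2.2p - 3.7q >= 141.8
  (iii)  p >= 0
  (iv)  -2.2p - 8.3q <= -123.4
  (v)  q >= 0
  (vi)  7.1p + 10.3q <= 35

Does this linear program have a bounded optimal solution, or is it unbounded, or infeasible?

infeasible

The boundaries -2.2p - 3.7q = 141.8 and -2.2p - 8.3q = -123.4 meet at (-40838/253, 1326/23), but that point violates p ≥ 0. Every candidate vertex is excluded by some other constraint, so the feasible region is empty.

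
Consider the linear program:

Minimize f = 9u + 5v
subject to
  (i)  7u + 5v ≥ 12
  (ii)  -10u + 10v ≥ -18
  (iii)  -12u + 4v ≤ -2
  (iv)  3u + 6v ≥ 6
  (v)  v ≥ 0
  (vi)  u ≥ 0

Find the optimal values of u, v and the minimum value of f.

The feasible region is unbounded (it extends along (1, 3), (1, 1)), but f strictly increases along every unbounded feasible direction, so there is no improving ray and the minimum is attained at a vertex.

u = 29/44, v = 65/44, minimum f = 293/22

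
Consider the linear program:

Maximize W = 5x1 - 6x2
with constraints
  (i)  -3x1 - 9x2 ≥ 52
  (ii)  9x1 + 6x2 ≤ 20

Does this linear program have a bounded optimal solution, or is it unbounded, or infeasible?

From the feasible point (164/21, -176/21), moving in the direction (6, -9) keeps every constraint satisfied while W increases without bound.

unbounded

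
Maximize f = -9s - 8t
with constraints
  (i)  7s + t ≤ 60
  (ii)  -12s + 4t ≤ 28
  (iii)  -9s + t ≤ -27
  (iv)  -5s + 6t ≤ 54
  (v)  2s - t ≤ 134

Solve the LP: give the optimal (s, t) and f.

The binding constraints are -9s + t = -27 and 2s - t = 134.
Solving simultaneously gives s = -107/7, t = -1152/7.

s = -107/7, t = -1152/7, maximum f = 10179/7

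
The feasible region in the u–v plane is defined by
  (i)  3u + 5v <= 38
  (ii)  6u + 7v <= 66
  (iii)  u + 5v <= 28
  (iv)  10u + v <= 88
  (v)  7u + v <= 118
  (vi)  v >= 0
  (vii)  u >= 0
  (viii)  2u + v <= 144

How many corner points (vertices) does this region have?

Intersecting each pair of boundary lines and keeping only the points that satisfy every inequality leaves:
  (64/9, 10/3)
  (5, 23/5)
  (275/32, 33/16)
  (0, 28/5)
  (44/5, 0)
  (0, 0)

6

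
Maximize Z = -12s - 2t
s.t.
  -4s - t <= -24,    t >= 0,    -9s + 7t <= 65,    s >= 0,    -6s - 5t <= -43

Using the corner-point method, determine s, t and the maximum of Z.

s = 103/37, t = 476/37, maximum Z = -2188/37

Corner points and Z = -12s - 2t:
  (103/37, 476/37) → Z = -2188/37
  (11/2, 2) → Z = -70
  (43/6, 0) → Z = -86
The feasible region is unbounded (it extends along (7, 9), (1, 0)), but Z strictly decreases along every unbounded feasible direction, so there is no improving ray and the maximum is attained at a vertex.

The optimum lies where -4s - t = -24 and -9s + 7t = 65.
Solving simultaneously gives s = 103/37, t = 476/37.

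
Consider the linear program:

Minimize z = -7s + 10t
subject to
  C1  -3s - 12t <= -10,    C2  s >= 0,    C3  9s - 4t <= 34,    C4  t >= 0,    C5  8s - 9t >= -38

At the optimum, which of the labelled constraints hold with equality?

C3 and C4

Vertices and z = -7s + 10t:
  (0, 5/6) → z = 25/3
  (10/3, 0) → z = -70/3
  (0, 38/9) → z = 380/9
  (34/9, 0) → z = -238/9
  (458/49, 614/49) → z = 2934/49

The minimum is at (34/9, 0). Substituting into each constraint, equality holds for C3 and C4; the remaining constraints have slack.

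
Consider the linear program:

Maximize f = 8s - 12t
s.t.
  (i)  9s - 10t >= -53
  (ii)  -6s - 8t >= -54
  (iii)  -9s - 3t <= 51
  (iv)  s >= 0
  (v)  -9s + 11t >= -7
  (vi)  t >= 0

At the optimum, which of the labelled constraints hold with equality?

(v) and (vi)

Feasible corners and f = 8s - 12t:
  (29/33, 67/11) → f = -2180/33
  (0, 53/10) → f = -318/5
  (325/69, 74/23) → f = -64/69
  (0, 0) → f = 0
  (7/9, 0) → f = 56/9

The maximum is at (7/9, 0). Substituting into each constraint, equality holds for (v) and (vi); the remaining constraints have slack.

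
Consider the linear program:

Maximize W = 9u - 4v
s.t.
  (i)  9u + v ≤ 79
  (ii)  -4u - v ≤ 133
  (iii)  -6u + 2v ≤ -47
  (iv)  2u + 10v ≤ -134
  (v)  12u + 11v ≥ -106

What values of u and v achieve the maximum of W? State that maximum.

u = 325/29, v = -634/29, maximum W = 5461/29

Feasible corners and W = 9u - 4v:
  (21/2, -31/2) → W = 313/2
  (325/29, -634/29) → W = 5461/29
  (207/49, -698/49) → W = 95

At the optimal vertex, 9u + v = 79 and 12u + 11v = -106.
Solving simultaneously gives u = 325/29, v = -634/29.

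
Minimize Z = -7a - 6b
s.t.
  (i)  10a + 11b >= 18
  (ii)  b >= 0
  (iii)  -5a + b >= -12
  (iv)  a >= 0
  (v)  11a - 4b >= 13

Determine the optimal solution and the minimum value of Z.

a = 35/9, b = 67/9, minimum Z = -647/9

Vertices and Z = -7a - 6b:
  (9/5, 0) → Z = -63/5
  (215/161, 68/161) → Z = -1913/161
  (12/5, 0) → Z = -84/5
  (35/9, 67/9) → Z = -647/9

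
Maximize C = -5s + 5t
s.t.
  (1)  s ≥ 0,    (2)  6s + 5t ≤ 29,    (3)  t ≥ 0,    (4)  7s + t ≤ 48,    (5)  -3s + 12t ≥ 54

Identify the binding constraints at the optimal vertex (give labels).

(1) and (2)

Corner points and C = -5s + 5t:
  (0, 29/5) → C = 29
  (0, 9/2) → C = 45/2
  (26/29, 137/29) → C = 555/29

The maximum is at (0, 29/5). Substituting into each constraint, equality holds for (1) and (2); the remaining constraints have slack.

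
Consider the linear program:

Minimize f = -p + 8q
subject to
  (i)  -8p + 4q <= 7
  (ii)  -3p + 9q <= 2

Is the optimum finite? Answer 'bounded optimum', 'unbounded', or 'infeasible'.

From the feasible point (-11/12, -1/12), moving in the direction (-4, -8) keeps every constraint satisfied while f decreases without bound.

unbounded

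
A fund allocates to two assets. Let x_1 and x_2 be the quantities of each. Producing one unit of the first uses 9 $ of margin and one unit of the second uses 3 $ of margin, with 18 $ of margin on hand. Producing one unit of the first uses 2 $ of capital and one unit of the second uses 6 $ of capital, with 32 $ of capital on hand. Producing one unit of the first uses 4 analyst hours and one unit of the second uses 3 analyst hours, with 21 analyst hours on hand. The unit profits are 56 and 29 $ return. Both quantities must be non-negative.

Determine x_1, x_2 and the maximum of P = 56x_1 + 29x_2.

Extreme points and P = 56x_1 + 29x_2:
  (0, 0) → P = 0
  (0, 16/3) → P = 464/3
  (2, 0) → P = 112
  (1/4, 21/4) → P = 665/4

x_1 = 1/4, x_2 = 21/4, maximum P = 665/4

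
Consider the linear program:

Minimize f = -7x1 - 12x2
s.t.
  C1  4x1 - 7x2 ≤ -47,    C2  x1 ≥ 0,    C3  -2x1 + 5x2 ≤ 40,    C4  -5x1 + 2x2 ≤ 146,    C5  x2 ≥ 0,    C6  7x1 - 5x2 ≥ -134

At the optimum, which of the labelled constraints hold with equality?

C1 and C3

Vertices and f = -7x1 - 12x2:
  (0, 47/7) → f = -564/7
  (15/2, 11) → f = -369/2
  (0, 8) → f = -96

The minimum is at (15/2, 11). Substituting into each constraint, equality holds for C1 and C3; the remaining constraints have slack.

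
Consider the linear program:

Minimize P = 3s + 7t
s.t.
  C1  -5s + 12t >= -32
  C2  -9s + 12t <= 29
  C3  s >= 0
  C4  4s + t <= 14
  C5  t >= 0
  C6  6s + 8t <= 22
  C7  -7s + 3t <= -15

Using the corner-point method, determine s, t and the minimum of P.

Feasible corners and P = 3s + 7t:
  (7/2, 0) → P = 21/2
  (45/13, 2/13) → P = 149/13
  (15/7, 0) → P = 45/7
  (93/37, 32/37) → P = 503/37

The binding constraints are t = 0 and -7s + 3t = -15.
Solving simultaneously gives s = 15/7, t = 0.

s = 15/7, t = 0, minimum P = 45/7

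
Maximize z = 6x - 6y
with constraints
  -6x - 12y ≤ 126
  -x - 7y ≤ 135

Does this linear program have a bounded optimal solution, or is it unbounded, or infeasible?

From the feasible point (123/5, -114/5), moving in the direction (7, -1) keeps every constraint satisfied while z increases without bound.

unbounded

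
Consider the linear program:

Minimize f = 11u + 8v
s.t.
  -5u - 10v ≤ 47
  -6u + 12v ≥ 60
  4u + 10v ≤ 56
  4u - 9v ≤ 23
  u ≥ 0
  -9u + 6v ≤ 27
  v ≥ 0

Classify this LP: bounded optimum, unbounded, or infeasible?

Vertices and f = 11u + 8v:
  (2/3, 16/3) → f = 50
  (1/2, 21/4) → f = 95/2
  (11/19, 102/19) → f = 937/19
The feasible region has finitely many vertices and no improving ray; the minimum is 95/2 at (1/2, 21/4).

bounded optimum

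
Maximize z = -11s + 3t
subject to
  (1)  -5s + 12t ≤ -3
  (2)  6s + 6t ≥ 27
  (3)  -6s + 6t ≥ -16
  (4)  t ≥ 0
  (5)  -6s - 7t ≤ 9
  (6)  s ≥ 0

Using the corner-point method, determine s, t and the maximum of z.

s = 57/17, t = 39/34, maximum z = -1137/34

The optimum lies where -5s + 12t = -3 and 6s + 6t = 27.
Solving simultaneously gives s = 57/17, t = 39/34.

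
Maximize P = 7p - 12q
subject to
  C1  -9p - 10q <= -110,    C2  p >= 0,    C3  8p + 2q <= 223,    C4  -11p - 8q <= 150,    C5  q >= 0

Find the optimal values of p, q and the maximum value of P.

p = 223/8, q = 0, maximum P = 1561/8

The optimum lies where 8p + 2q = 223 and q = 0.
Solving simultaneously gives p = 223/8, q = 0.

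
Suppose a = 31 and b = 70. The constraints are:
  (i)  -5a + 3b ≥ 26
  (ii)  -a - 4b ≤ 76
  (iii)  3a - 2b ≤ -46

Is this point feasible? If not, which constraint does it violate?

feasible

(i): 55 ≥ 26 ✓
(ii): -311 ≤ 76 ✓
(iii): -47 ≤ -46 ✓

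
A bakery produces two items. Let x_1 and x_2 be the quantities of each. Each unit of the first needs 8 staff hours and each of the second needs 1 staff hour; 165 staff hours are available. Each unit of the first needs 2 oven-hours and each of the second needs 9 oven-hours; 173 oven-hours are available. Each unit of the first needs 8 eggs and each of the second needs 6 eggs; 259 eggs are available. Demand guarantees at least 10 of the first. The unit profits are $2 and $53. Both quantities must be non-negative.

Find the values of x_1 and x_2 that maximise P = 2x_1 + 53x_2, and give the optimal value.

x_1 = 10, x_2 = 17, maximum P = 921

Vertices and P = 2x_1 + 53x_2:
  (165/8, 0) → P = 165/4
  (10, 0) → P = 20
  (656/35, 527/35) → P = 29243/35
  (10, 17) → P = 921

The binding constraints are 2x_1 + 9x_2 = 173 and x_1 = 10.
Solving simultaneously gives x_1 = 10, x_2 = 17.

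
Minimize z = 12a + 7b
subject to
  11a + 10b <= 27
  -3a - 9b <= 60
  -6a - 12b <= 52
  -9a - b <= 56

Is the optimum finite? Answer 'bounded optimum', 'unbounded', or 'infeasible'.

bounded optimum

Corner points and z = 12a + 7b:
  (211/18, -367/36) → z = 2495/36
  (-587/79, 859/79) → z = -1031/79
  (-310/51, -22/17) → z = -82
The feasible region has finitely many vertices and no improving ray; the minimum is -82 at (-310/51, -22/17).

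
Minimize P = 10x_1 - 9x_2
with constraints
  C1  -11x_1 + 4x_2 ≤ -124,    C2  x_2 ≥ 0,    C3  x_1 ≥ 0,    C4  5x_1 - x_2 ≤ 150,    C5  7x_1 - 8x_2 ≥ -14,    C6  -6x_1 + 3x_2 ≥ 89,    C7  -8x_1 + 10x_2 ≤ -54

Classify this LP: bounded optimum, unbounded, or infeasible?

The boundaries -11x_1 + 4x_2 = -124 and x_2 = 0 meet at (124/11, 0), but that point violates -6x_1 + 3x_2 ≥ 89. Every candidate vertex is excluded by some other constraint, so the feasible region is empty.

infeasible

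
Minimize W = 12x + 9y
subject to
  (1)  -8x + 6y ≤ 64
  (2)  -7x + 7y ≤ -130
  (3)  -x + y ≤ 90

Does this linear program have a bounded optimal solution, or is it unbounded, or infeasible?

From the feasible point (-614/7, -744/7), moving in the direction (-6, -8) keeps every constraint satisfied while W decreases without bound.

unbounded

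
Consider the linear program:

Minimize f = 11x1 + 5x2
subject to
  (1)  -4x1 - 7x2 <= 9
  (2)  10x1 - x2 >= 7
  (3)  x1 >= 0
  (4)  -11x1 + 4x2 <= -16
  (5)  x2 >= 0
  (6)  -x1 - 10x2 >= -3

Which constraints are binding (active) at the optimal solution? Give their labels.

Vertices and f = 11x1 + 5x2:
  (16/11, 0) → f = 16
  (86/57, 17/114) → f = 659/38
  (3, 0) → f = 33

The minimum is at (16/11, 0). Substituting into each constraint, equality holds for (4) and (5); the remaining constraints have slack.

(4) and (5)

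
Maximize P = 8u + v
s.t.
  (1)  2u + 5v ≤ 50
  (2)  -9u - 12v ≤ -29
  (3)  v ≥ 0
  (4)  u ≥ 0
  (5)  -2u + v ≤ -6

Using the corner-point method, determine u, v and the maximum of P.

u = 25, v = 0, maximum P = 200

Vertices and P = 8u + v:
  (25, 0) → P = 200
  (20/3, 22/3) → P = 182/3
  (29/9, 0) → P = 232/9
  (101/33, 4/33) → P = 812/33

At the optimal vertex, 2u + 5v = 50 and v = 0.
Solving simultaneously gives u = 25, v = 0.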